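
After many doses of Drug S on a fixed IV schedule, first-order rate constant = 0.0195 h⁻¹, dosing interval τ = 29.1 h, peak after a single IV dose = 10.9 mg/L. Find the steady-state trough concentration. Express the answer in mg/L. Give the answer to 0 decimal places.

e^(−kτ) = e^(−0.01950 × 29.1) = 0.5670
Accumulation ratio R = 1 / (1 − e^(−kτ)) = 1 / (1 − 0.5670) = 2.309
Steady-state trough = C₀ × R × e^(−kτ) = 10.9 × 2.309 × 0.5670 = 14.27 mg/L

14 mg/L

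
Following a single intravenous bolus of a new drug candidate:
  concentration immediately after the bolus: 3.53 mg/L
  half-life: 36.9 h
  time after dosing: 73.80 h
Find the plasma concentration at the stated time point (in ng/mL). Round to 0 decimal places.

883 ng/mL

k = ln2 / t½ = 0.693147 / 36.9 = 0.01878 h⁻¹
t / t½ = 73.80 / 36.9 = 2 half-lives
C = C₀ × (1/2)^2 = 3.530 × 0.2500 = 0.8825 mg/L
Convert: 0.8825 mg/L × 1000 = 882.5 ng/mL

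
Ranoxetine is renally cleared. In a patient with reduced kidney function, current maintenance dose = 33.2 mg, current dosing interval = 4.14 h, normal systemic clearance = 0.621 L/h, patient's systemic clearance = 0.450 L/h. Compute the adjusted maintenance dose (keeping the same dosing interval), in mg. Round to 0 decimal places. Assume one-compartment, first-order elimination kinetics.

To keep the same average steady-state level, dosing rate must scale with clearance.
CL ratio = 0.450 / 0.621 = 0.7246
New dose (same interval) = 33.2 × 0.7246 = 24.06 mg

24 mg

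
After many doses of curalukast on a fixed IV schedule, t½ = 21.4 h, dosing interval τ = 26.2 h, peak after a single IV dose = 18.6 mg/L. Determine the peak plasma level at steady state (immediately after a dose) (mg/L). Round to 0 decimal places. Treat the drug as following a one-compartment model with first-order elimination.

k = ln2 / t½ = 0.693147 / 21.4 = 0.03239 h⁻¹
e^(−kτ) = e^(−0.03239 × 26.2) = 0.4280
Accumulation ratio R = 1 / (1 − e^(−kτ)) = 1 / (1 − 0.4280) = 1.748
Steady-state peak = C₀ × R = 18.6 × 1.748 = 32.51 mg/L

33 mg/L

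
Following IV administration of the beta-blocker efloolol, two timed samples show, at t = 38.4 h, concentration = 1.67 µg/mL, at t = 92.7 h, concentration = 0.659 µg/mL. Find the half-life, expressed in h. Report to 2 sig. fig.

k = ln(C₁/C₂) / (t₂ − t₁) = ln(1.67/0.659) / (92.7 − 38.4)
  = 0.9299 / 54.30 = 0.01713 h⁻¹
t½ = ln2 / k = 0.693147 / 0.01713 = 40.46 h

40 h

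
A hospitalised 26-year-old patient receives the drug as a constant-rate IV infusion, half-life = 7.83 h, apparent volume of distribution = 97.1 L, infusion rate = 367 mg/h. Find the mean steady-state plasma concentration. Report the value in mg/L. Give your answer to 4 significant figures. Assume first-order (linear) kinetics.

42.70 mg/L

k = ln2 / t½ = 0.693147 / 7.83 = 0.08852 h⁻¹
CL = k × Vd = 0.08852 × 97.1 = 8.595 L/h
At steady state Css = R₀ / CL = 367 / 8.595 = 42.70 mg/L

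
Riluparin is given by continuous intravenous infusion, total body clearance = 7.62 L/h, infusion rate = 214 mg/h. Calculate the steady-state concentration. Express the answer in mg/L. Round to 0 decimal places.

At steady state Css = R₀ / CL = 214 / 7.620 = 28.08 mg/L

28 mg/L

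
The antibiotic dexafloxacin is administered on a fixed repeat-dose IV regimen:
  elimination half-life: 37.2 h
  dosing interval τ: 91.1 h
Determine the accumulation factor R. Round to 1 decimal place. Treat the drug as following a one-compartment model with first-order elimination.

1.2

k = ln2 / t½ = 0.693147 / 37.2 = 0.01863 h⁻¹
e^(−kτ) = e^(−0.01863 × 91.1) = 0.1832
Accumulation ratio R = 1 / (1 − e^(−kτ)) = 1 / (1 − 0.1832) = 1.224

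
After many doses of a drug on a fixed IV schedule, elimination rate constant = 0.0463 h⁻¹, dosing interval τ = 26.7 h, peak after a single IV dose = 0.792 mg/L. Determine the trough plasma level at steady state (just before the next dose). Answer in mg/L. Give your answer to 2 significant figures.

0.32 mg/L

e^(−kτ) = e^(−0.04630 × 26.7) = 0.2905
Accumulation ratio R = 1 / (1 − e^(−kτ)) = 1 / (1 − 0.2905) = 1.409
Steady-state trough = C₀ × R × e^(−kτ) = 0.792 × 1.409 × 0.2905 = 0.3242 mg/L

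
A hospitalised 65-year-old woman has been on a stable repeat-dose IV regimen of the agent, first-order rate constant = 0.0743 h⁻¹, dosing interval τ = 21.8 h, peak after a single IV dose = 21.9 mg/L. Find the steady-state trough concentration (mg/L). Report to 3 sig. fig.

e^(−kτ) = e^(−0.07430 × 21.8) = 0.1980
Accumulation ratio R = 1 / (1 − e^(−kτ)) = 1 / (1 − 0.1980) = 1.247
Steady-state trough = C₀ × R × e^(−kτ) = 21.9 × 1.247 × 0.1980 = 5.407 mg/L

5.41 mg/L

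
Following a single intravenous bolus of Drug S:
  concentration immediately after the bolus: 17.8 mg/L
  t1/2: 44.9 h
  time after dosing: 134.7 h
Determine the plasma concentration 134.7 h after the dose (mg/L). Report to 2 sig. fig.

k = ln2 / t½ = 0.693147 / 44.9 = 0.01544 h⁻¹
t / t½ = 134.7 / 44.9 = 3 half-lives
C = C₀ × (1/2)^3 = 17.80 × 0.1250 = 2.225 mg/L

2.2 mg/L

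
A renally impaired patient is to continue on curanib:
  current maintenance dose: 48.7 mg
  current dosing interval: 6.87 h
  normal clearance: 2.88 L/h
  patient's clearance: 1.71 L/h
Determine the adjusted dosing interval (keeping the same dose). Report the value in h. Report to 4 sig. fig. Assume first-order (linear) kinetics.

To keep the same average steady-state level, dosing rate must scale with clearance.
CL ratio = 1.71 / 2.88 = 0.5938
New interval (same dose) = 6.87 / 0.5938 = 11.57 h

11.57 h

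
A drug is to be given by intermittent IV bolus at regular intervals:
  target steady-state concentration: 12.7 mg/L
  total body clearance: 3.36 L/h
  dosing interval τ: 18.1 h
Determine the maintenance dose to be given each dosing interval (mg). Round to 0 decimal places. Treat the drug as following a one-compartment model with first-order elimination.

772 mg

At steady state, Dose/τ = Css × CL.
Dose = Css × CL × τ = 12.7 × 3.360 × 18.1 = 772.4 mg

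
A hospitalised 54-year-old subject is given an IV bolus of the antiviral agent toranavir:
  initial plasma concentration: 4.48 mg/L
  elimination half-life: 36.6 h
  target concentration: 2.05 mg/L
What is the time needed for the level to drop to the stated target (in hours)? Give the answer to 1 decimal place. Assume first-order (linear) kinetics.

41.3 h

k = ln2 / t½ = 0.693147 / 36.6 = 0.01894 h⁻¹
t = ln(C₀ / C) / k = ln(4.480 / 2.05) / 0.01894
  = ln(2.185) / 0.01894 = 0.7816 / 0.01894 = 41.27 h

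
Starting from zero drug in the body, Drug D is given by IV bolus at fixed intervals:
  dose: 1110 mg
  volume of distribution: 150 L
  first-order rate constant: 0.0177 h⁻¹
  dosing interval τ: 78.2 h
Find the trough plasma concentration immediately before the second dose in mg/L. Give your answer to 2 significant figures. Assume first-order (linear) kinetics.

C₀ per dose = Dose / Vd = 1110 / 150 = 7.400 mg/L
Fraction remaining after one interval: r = e^(−kτ) = e^(−0.01770 × 78.2) = 0.2505
Before dose 2, 1 dose has been given (aged 1τ).
C_trough = C₀ × r = 7.400 × 0.2505 = 1.854 mg/L

1.9 mg/L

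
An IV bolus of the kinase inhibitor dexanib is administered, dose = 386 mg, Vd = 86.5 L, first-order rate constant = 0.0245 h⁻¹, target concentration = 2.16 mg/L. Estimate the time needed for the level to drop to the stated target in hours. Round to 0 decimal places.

30 h

C₀ = Dose / Vd = 386.0 / 86.5 = 4.462 mg/L
t = ln(C₀ / C) / k = ln(4.462 / 2.16) / 0.02450
  = ln(2.066) / 0.02450 = 0.7256 / 0.02450 = 29.62 h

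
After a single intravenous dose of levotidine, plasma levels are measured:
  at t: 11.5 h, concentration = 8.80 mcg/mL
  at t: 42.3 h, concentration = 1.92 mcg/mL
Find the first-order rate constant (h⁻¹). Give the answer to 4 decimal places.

k = ln(C₁/C₂) / (t₂ − t₁) = ln(8.80/1.92) / (42.3 − 11.5)
  = 1.522 / 30.80 = 0.04942 h⁻¹

0.0494 h⁻¹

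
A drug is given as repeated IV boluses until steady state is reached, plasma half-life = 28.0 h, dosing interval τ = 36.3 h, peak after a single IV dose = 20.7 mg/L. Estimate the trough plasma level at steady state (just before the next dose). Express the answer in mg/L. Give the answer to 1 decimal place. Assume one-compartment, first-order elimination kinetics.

14.2 mg/L

k = ln2 / t½ = 0.693147 / 28.0 = 0.02476 h⁻¹
e^(−kτ) = e^(−0.02476 × 36.3) = 0.4071
Accumulation ratio R = 1 / (1 − e^(−kτ)) = 1 / (1 − 0.4071) = 1.687
Steady-state trough = C₀ × R × e^(−kτ) = 20.7 × 1.687 × 0.4071 = 14.22 mg/L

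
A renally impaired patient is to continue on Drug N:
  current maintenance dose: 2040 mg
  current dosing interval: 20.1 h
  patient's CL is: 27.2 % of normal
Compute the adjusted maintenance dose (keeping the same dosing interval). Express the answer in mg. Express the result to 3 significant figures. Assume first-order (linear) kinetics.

555 mg

To keep the same average steady-state level, dosing rate must scale with clearance.
CL ratio = 27.2 / 100 = 0.2720
New dose (same interval) = 2040 × 0.2720 = 554.9 mg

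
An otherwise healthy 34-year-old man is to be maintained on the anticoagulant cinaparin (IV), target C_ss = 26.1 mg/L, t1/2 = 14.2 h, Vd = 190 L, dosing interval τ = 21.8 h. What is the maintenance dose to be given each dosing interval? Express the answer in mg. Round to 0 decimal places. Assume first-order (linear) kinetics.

k = ln2 / t½ = 0.693147 / 14.2 = 0.04881 h⁻¹
CL = k × Vd = 0.04881 × 190 = 9.274 L/h
At steady state, Dose/τ = Css × CL.
Dose = Css × CL × τ = 26.1 × 9.274 × 21.8 = 5277 mg

5277 mg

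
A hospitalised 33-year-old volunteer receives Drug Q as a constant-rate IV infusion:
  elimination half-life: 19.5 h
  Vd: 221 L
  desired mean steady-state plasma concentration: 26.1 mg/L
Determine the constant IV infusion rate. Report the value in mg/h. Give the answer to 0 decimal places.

205 mg/h

k = ln2 / t½ = 0.693147 / 19.5 = 0.03555 h⁻¹
CL = k × Vd = 0.03555 × 221 = 7.857 L/h
At steady state, infusion rate R₀ = Css × CL = 26.1 × 7.857 = 205.1 mg/h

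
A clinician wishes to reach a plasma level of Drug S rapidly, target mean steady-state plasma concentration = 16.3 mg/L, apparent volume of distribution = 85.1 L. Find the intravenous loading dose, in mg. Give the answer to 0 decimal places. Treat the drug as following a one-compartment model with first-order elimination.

LD = Css × Vd = 16.3 × 85.1 = 1387 mg

1387 mg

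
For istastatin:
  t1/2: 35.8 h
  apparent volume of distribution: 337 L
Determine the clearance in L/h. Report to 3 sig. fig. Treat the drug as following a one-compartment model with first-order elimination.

k = ln2 / t½ = 0.693147 / 35.8 = 0.01936 h⁻¹
CL = k × Vd = 0.01936 × 337 = 6.524 L/h

6.52 L/h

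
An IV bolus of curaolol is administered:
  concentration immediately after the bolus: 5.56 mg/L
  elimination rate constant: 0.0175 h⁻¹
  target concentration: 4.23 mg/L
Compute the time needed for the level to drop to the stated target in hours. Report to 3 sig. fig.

15.6 h

t = ln(C₀ / C) / k = ln(5.560 / 4.23) / 0.01750
  = ln(1.314) / 0.01750 = 0.2731 / 0.01750 = 15.61 h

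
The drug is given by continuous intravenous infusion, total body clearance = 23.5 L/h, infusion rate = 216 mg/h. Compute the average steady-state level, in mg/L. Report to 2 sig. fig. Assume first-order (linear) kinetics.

9.2 mg/L

At steady state Css = R₀ / CL = 216 / 23.50 = 9.191 mg/L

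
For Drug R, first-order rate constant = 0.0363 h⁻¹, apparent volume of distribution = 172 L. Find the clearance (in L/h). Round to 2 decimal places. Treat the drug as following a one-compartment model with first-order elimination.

6.24 L/h

CL = k × Vd = 0.0363 × 172 = 6.244 L/h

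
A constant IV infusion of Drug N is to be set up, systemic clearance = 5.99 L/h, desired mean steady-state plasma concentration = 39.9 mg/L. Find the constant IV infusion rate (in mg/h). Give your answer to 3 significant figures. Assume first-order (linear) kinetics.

At steady state, infusion rate R₀ = Css × CL = 39.9 × 5.990 = 239.0 mg/h

239 mg/h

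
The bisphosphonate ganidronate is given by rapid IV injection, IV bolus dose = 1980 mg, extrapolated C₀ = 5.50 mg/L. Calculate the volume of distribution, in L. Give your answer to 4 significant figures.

360.0 L

Vd = Dose / C₀ = 1980 / 5.50 = 360.0 L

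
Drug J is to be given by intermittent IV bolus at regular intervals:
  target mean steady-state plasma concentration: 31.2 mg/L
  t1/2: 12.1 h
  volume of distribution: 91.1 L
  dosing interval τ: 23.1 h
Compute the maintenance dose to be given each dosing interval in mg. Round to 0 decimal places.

k = ln2 / t½ = 0.693147 / 12.1 = 0.05728 h⁻¹
CL = k × Vd = 0.05728 × 91.1 = 5.218 L/h
At steady state, Dose/τ = Css × CL.
Dose = Css × CL × τ = 31.2 × 5.218 × 23.1 = 3761 mg

3761 mg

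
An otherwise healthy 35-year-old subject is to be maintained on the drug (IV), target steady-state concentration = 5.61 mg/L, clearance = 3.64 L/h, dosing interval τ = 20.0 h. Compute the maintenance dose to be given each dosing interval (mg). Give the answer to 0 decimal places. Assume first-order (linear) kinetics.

At steady state, Dose/τ = Css × CL.
Dose = Css × CL × τ = 5.61 × 3.640 × 20.0 = 408.4 mg

408 mg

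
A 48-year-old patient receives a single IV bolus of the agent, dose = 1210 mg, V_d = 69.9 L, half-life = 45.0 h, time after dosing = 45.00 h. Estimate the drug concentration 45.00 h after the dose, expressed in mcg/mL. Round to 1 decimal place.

8.7 mcg/mL

C₀ = Dose / Vd = 1210 / 69.9 = 17.31 mg/L
k = ln2 / t½ = 0.693147 / 45.0 = 0.01540 h⁻¹
t / t½ = 45.00 / 45.0 = 1 half-lives
C = C₀ × (1/2)^1 = 17.31 × 0.5000 = 8.655 mg/L
(8.655 mg/L = 8.655 mcg/mL)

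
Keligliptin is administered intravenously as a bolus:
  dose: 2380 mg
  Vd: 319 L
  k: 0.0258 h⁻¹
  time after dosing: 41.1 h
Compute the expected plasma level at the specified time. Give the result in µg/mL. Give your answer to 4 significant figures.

2.584 µg/mL

C₀ = Dose / Vd = 2380 / 319 = 7.461 mg/L
C = C₀ · e^(−k·t) = 7.461 × e^(−0.02580 × 41.1)
  = 7.461 × 0.3463 = 2.584 mg/L
(2.584 mg/L = 2.584 µg/mL)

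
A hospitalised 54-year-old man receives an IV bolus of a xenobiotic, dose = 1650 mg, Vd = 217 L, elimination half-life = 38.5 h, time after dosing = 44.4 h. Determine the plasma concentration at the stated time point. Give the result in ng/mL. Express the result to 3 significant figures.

C₀ = Dose / Vd = 1650 / 217 = 7.604 mg/L
k = ln2 / t½ = 0.693147 / 38.5 = 0.01800 h⁻¹
C = C₀ · e^(−k·t) = 7.604 × e^(−0.01800 × 44.4)
  = 7.604 × 0.4497 = 3.420 mg/L
Convert: 3.420 mg/L × 1000 = 3420 ng/mL

3420 ng/mL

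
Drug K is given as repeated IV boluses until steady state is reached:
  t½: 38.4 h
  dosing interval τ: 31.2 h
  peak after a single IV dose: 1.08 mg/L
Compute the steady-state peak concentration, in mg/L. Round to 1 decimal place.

2.5 mg/L

k = ln2 / t½ = 0.693147 / 38.4 = 0.01805 h⁻¹
e^(−kτ) = e^(−0.01805 × 31.2) = 0.5694
Accumulation ratio R = 1 / (1 − e^(−kτ)) = 1 / (1 − 0.5694) = 2.322
Steady-state peak = C₀ × R = 1.08 × 2.322 = 2.508 mg/L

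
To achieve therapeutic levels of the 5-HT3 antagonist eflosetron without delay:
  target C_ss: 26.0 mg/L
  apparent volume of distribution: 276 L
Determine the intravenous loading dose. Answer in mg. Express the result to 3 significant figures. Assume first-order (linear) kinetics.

7180 mg

LD = Css × Vd = 26.0 × 276 = 7176 mg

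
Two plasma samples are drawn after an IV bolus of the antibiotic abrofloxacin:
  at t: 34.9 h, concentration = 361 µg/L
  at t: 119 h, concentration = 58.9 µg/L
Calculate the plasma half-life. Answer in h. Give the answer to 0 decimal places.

k = ln(C₁/C₂) / (t₂ − t₁) = ln(361/58.9) / (119 − 34.9)
  = 1.813 / 84.10 = 0.02156 h⁻¹
t½ = ln2 / k = 0.693147 / 0.02156 = 32.15 h

32 h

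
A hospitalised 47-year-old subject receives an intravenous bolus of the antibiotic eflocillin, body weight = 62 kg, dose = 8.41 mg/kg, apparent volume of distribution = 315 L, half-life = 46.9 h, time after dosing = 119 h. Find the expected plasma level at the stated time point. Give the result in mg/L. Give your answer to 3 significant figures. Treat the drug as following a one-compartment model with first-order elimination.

0.285 mg/L

Total dose = 8.41 × 62 = 521.4 mg
C₀ = Dose / Vd = 521.4 / 315 = 1.655 mg/L
k = ln2 / t½ = 0.693147 / 46.9 = 0.01478 h⁻¹
C = C₀ · e^(−k·t) = 1.655 × e^(−0.01478 × 119)
  = 1.655 × 0.1722 = 0.2850 mg/L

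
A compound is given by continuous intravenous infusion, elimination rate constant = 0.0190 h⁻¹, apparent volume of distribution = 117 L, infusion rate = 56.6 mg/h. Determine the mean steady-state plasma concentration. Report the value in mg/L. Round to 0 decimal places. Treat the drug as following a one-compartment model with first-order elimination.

CL = k × Vd = 0.01900 × 117 = 2.223 L/h
At steady state Css = R₀ / CL = 56.6 / 2.223 = 25.46 mg/L

25 mg/L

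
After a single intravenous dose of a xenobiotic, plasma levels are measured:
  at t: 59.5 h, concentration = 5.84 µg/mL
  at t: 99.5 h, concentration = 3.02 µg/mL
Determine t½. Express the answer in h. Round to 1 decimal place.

k = ln(C₁/C₂) / (t₂ − t₁) = ln(5.84/3.02) / (99.5 − 59.5)
  = 0.6595 / 40.00 = 0.01649 h⁻¹
t½ = ln2 / k = 0.693147 / 0.01649 = 42.03 h

42.0 h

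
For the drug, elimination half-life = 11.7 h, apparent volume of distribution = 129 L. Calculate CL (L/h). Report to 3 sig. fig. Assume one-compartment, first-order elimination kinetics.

k = ln2 / t½ = 0.693147 / 11.7 = 0.05924 h⁻¹
CL = k × Vd = 0.05924 × 129 = 7.642 L/h

7.64 L/h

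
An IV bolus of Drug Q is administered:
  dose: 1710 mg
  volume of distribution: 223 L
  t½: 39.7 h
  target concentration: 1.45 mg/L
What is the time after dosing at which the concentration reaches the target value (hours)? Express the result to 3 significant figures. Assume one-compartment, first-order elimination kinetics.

95.4 h

C₀ = Dose / Vd = 1710 / 223 = 7.668 mg/L
k = ln2 / t½ = 0.693147 / 39.7 = 0.01746 h⁻¹
t = ln(C₀ / C) / k = ln(7.668 / 1.45) / 0.01746
  = ln(5.288) / 0.01746 = 1.665 / 0.01746 = 95.36 h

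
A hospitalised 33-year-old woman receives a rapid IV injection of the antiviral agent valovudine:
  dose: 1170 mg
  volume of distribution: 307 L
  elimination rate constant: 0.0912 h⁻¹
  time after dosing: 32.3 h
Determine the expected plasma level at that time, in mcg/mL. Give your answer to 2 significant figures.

0.20 mcg/mL

C₀ = Dose / Vd = 1170 / 307 = 3.811 mg/L
C = C₀ · e^(−k·t) = 3.811 × e^(−0.09120 × 32.3)
  = 3.811 × 0.05256 = 0.2003 mg/L
(0.2003 mg/L = 0.2003 mcg/mL)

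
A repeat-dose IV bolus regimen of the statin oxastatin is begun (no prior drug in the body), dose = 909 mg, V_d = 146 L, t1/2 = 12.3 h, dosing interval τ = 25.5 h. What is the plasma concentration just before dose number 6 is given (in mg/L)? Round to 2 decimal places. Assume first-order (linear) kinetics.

1.94 mg/L

C₀ per dose = Dose / Vd = 909 / 146 = 6.226 mg/L
k = ln2 / t½ = 0.693147 / 12.3 = 0.05635 h⁻¹
Fraction remaining after one interval: r = e^(−kτ) = e^(−0.05635 × 25.5) = 0.2377
Before dose 6, 5 doses have been given (aged 1τ, 2τ, 3τ, 4τ, 5τ).
C_trough = C₀ × (r + r² + … + r^5) = C₀ × r(1−r^5)/(1−r)
        = 6.226 × 0.2377 × (1 − 0.0007588) / (1 − 0.2377) = 1.940 mg/L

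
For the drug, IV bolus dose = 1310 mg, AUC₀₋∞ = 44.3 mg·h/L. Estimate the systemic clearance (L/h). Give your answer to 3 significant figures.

29.6 L/h

CL = Dose / AUC = 1310 / 44.3 = 29.57 L/h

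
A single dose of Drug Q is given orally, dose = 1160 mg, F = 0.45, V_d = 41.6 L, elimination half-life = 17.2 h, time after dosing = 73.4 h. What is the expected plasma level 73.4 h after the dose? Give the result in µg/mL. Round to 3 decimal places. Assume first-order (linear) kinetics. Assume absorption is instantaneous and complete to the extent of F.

0.652 µg/mL

Amount reaching circulation = F × Dose = 0.45 × 1160 = 522.0 mg
C₀ = F·Dose / Vd = 522.0 / 41.6 = 12.55 mg/L
k = ln2 / t½ = 0.693147 / 17.2 = 0.04030 h⁻¹
C = C₀ · e^(−k·t) = 12.55 × e^(−0.04030 × 73.4)
  = 12.55 × 0.05192 = 0.6516 mg/L
(0.6516 mg/L = 0.6516 µg/mL)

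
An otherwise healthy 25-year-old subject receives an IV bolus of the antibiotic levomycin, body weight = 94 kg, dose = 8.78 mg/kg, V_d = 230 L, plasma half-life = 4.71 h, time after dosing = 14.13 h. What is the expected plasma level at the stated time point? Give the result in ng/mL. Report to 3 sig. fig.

449 ng/mL

Total dose = 8.78 × 94 = 825.3 mg
C₀ = Dose / Vd = 825.3 / 230 = 3.588 mg/L
k = ln2 / t½ = 0.693147 / 4.71 = 0.1472 h⁻¹
t / t½ = 14.13 / 4.71 = 3 half-lives
C = C₀ × (1/2)^3 = 3.588 × 0.1250 = 0.4485 mg/L
Convert: 0.4485 mg/L × 1000 = 448.5 ng/mL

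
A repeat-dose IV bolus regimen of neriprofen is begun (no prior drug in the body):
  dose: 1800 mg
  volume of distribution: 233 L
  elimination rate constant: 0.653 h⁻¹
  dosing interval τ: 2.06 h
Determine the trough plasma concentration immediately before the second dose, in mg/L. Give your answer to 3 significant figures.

C₀ per dose = Dose / Vd = 1800 / 233 = 7.725 mg/L
Fraction remaining after one interval: r = e^(−kτ) = e^(−0.6530 × 2.06) = 0.2605
Before dose 2, 1 dose has been given (aged 1τ).
C_trough = C₀ × r = 7.725 × 0.2605 = 2.012 mg/L

2.01 mg/L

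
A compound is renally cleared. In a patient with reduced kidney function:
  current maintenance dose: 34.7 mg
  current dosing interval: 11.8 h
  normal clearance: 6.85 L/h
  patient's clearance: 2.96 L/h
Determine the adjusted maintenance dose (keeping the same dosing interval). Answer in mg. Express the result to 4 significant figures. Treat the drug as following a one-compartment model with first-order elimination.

To keep the same average steady-state level, dosing rate must scale with clearance.
CL ratio = 2.96 / 6.85 = 0.4321
New dose (same interval) = 34.7 × 0.4321 = 14.99 mg

14.99 mg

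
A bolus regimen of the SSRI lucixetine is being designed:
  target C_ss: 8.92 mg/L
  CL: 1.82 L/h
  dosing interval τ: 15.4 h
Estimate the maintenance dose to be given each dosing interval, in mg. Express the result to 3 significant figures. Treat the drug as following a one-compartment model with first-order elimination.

250 mg

At steady state, Dose/τ = Css × CL.
Dose = Css × CL × τ = 8.92 × 1.820 × 15.4 = 250.0 mg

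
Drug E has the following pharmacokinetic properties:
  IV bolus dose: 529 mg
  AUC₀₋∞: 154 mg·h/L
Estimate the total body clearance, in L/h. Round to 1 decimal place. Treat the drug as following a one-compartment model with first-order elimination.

CL = Dose / AUC = 529 / 154 = 3.435 L/h

3.4 L/h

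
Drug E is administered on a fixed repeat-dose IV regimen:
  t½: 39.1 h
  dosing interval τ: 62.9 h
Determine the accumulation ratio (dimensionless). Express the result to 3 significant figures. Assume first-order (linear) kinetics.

k = ln2 / t½ = 0.693147 / 39.1 = 0.01773 h⁻¹
e^(−kτ) = e^(−0.01773 × 62.9) = 0.3278
Accumulation ratio R = 1 / (1 − e^(−kτ)) = 1 / (1 − 0.3278) = 1.488

1.49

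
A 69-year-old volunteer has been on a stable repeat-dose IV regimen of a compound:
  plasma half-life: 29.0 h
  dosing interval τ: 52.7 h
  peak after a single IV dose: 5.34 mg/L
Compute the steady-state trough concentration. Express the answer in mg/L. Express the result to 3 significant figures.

2.12 mg/L

k = ln2 / t½ = 0.693147 / 29.0 = 0.02390 h⁻¹
e^(−kτ) = e^(−0.02390 × 52.7) = 0.2838
Accumulation ratio R = 1 / (1 − e^(−kτ)) = 1 / (1 − 0.2838) = 1.396
Steady-state trough = C₀ × R × e^(−kτ) = 5.34 × 1.396 × 0.2838 = 2.116 mg/L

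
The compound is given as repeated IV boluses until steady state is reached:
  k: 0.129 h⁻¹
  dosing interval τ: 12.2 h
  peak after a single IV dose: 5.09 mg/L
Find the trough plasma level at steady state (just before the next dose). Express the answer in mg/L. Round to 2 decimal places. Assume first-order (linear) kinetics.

1.33 mg/L

e^(−kτ) = e^(−0.1290 × 12.2) = 0.2073
Accumulation ratio R = 1 / (1 − e^(−kτ)) = 1 / (1 − 0.2073) = 1.262
Steady-state trough = C₀ × R × e^(−kτ) = 5.09 × 1.262 × 0.2073 = 1.332 mg/L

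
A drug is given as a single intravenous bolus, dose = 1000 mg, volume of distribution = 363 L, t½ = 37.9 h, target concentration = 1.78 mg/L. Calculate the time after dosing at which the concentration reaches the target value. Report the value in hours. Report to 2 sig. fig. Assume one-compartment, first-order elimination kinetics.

24 h

C₀ = Dose / Vd = 1000 / 363 = 2.755 mg/L
k = ln2 / t½ = 0.693147 / 37.9 = 0.01829 h⁻¹
t = ln(C₀ / C) / k = ln(2.755 / 1.78) / 0.01829
  = ln(1.548) / 0.01829 = 0.4370 / 0.01829 = 23.89 h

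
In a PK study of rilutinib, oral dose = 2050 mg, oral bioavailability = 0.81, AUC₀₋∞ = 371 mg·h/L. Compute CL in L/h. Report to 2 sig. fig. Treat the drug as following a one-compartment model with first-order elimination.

CL = F·Dose / AUC = 0.81 × 2050 / 371 = 4.476 L/h

4.5 L/h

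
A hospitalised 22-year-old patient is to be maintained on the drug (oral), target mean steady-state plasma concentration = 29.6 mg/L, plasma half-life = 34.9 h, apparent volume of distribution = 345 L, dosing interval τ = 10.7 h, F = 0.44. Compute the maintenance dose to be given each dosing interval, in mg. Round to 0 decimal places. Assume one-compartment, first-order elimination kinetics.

k = ln2 / t½ = 0.693147 / 34.9 = 0.01986 h⁻¹
CL = k × Vd = 0.01986 × 345 = 6.852 L/h
At steady state, F × (Dose/τ) = Css × CL.
Dose = Css × CL × τ / F = 29.6 × 6.852 × 10.7 / 0.44 = 4932 mg

4932 mg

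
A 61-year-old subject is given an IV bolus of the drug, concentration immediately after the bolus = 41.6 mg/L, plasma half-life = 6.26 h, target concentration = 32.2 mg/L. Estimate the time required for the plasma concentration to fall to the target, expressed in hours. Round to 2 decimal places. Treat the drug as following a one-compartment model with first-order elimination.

2.31 h

k = ln2 / t½ = 0.693147 / 6.26 = 0.1107 h⁻¹
t = ln(C₀ / C) / k = ln(41.60 / 32.2) / 0.1107
  = ln(1.292) / 0.1107 = 0.2562 / 0.1107 = 2.314 h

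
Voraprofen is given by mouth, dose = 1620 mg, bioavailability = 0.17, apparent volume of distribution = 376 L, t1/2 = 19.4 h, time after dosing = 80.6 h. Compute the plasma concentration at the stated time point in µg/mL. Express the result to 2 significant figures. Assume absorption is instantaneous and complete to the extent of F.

0.041 µg/mL

Amount reaching circulation = F × Dose = 0.17 × 1620 = 275.4 mg
C₀ = F·Dose / Vd = 275.4 / 376 = 0.7324 mg/L
k = ln2 / t½ = 0.693147 / 19.4 = 0.03573 h⁻¹
C = C₀ · e^(−k·t) = 0.7324 × e^(−0.03573 × 80.6)
  = 0.7324 × 0.05614 = 0.04112 mg/L
(0.04112 mg/L = 0.04112 µg/mL)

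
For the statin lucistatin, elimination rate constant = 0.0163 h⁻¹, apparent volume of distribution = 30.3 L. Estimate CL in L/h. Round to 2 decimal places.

0.49 L/h

CL = k × Vd = 0.0163 × 30.3 = 0.4939 L/h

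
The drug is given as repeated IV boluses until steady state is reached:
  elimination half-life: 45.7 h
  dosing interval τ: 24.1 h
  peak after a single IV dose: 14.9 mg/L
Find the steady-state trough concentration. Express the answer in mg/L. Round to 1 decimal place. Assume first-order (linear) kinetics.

33.8 mg/L

k = ln2 / t½ = 0.693147 / 45.7 = 0.01517 h⁻¹
e^(−kτ) = e^(−0.01517 × 24.1) = 0.6938
Accumulation ratio R = 1 / (1 − e^(−kτ)) = 1 / (1 − 0.6938) = 3.266
Steady-state trough = C₀ × R × e^(−kτ) = 14.9 × 3.266 × 0.6938 = 33.76 mg/L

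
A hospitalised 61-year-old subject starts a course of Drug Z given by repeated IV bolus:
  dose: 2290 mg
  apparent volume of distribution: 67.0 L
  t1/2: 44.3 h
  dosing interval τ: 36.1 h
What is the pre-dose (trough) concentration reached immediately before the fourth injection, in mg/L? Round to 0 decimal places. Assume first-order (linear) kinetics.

C₀ per dose = Dose / Vd = 2290 / 67.0 = 34.18 mg/L
k = ln2 / t½ = 0.693147 / 44.3 = 0.01565 h⁻¹
Fraction remaining after one interval: r = e^(−kτ) = e^(−0.01565 × 36.1) = 0.5684
Before dose 4, 3 doses have been given (aged 1τ, 2τ, 3τ).
C_trough = C₀ × (r + r² + … + r^3) = C₀ × r(1−r^3)/(1−r)
        = 34.18 × 0.5684 × (1 − 0.1836) / (1 − 0.5684) = 36.75 mg/L

37 mg/L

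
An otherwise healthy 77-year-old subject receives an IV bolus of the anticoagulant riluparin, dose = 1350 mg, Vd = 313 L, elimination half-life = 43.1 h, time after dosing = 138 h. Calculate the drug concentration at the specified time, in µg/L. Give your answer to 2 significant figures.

C₀ = Dose / Vd = 1350 / 313 = 4.313 mg/L
k = ln2 / t½ = 0.693147 / 43.1 = 0.01608 h⁻¹
C = C₀ · e^(−k·t) = 4.313 × e^(−0.01608 × 138)
  = 4.313 × 0.1087 = 0.4688 mg/L
Convert: 0.4688 mg/L × 1000 = 468.8 µg/L

470 µg/L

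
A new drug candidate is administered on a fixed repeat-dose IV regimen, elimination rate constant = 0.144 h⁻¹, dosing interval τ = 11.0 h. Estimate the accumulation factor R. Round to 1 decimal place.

1.3

e^(−kτ) = e^(−0.1440 × 11.0) = 0.2052
Accumulation ratio R = 1 / (1 − e^(−kτ)) = 1 / (1 − 0.2052) = 1.258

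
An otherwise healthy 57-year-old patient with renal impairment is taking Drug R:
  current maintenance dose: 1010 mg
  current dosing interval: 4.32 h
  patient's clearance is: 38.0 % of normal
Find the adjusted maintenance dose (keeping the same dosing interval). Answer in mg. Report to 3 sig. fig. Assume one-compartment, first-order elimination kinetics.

To keep the same average steady-state level, dosing rate must scale with clearance.
CL ratio = 38.0 / 100 = 0.3800
New dose (same interval) = 1010 × 0.3800 = 383.8 mg

384 mg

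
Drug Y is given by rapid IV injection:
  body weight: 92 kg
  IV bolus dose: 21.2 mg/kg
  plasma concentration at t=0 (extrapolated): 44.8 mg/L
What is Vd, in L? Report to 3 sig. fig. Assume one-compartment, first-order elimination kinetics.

Dose = 21.2 × 92 = 1950 mg
Vd = Dose / C₀ = 1950 / 44.8 = 43.53 L

43.5 L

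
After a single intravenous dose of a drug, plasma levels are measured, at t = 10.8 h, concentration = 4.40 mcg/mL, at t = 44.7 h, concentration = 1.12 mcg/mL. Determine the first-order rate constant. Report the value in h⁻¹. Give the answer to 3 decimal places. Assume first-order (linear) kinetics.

k = ln(C₁/C₂) / (t₂ − t₁) = ln(4.40/1.12) / (44.7 − 10.8)
  = 1.368 / 33.90 = 0.04035 h⁻¹

0.040 h⁻¹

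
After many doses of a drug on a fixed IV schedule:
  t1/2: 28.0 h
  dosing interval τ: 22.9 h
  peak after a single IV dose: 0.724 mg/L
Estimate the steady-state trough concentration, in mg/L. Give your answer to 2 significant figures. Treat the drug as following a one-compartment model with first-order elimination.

0.95 mg/L

k = ln2 / t½ = 0.693147 / 28.0 = 0.02476 h⁻¹
e^(−kτ) = e^(−0.02476 × 22.9) = 0.5672
Accumulation ratio R = 1 / (1 − e^(−kτ)) = 1 / (1 − 0.5672) = 2.311
Steady-state trough = C₀ × R × e^(−kτ) = 0.724 × 2.311 × 0.5672 = 0.9490 mg/L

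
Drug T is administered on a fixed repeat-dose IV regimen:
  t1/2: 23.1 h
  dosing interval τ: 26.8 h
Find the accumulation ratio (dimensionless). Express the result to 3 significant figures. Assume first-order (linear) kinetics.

1.81

k = ln2 / t½ = 0.693147 / 23.1 = 0.03001 h⁻¹
e^(−kτ) = e^(−0.03001 × 26.8) = 0.4474
Accumulation ratio R = 1 / (1 − e^(−kτ)) = 1 / (1 − 0.4474) = 1.810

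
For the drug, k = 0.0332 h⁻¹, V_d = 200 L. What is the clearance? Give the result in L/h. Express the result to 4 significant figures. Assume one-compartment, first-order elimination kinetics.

6.640 L/h

CL = k × Vd = 0.0332 × 200 = 6.640 L/h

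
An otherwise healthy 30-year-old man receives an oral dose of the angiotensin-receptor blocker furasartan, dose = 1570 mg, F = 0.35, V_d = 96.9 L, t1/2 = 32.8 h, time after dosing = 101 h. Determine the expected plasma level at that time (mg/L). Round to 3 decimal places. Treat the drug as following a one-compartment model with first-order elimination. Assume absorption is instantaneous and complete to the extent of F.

Amount reaching circulation = F × Dose = 0.35 × 1570 = 549.5 mg
C₀ = F·Dose / Vd = 549.5 / 96.9 = 5.671 mg/L
k = ln2 / t½ = 0.693147 / 32.8 = 0.02113 h⁻¹
C = C₀ · e^(−k·t) = 5.671 × e^(−0.02113 × 101)
  = 5.671 × 0.1183 = 0.6709 mg/L

0.671 mg/L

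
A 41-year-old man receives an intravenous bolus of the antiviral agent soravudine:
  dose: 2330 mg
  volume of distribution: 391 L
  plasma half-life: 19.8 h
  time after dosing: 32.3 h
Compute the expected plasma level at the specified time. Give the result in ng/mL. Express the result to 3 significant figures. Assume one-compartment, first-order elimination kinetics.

C₀ = Dose / Vd = 2330 / 391 = 5.959 mg/L
k = ln2 / t½ = 0.693147 / 19.8 = 0.03501 h⁻¹
C = C₀ · e^(−k·t) = 5.959 × e^(−0.03501 × 32.3)
  = 5.959 × 0.3228 = 1.924 mg/L
Convert: 1.924 mg/L × 1000 = 1924 ng/mL

1920 ng/mL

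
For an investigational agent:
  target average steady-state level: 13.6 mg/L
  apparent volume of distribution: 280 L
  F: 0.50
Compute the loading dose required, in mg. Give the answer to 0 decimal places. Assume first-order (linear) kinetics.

7616 mg

LD = Css × Vd / F = 13.6 × 280 / 0.50 = 7616 mg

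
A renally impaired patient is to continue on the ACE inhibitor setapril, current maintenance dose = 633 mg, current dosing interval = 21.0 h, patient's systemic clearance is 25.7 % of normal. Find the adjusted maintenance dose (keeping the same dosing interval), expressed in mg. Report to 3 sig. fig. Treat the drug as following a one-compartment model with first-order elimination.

To keep the same average steady-state level, dosing rate must scale with clearance.
CL ratio = 25.7 / 100 = 0.2570
New dose (same interval) = 633 × 0.2570 = 162.7 mg

163 mg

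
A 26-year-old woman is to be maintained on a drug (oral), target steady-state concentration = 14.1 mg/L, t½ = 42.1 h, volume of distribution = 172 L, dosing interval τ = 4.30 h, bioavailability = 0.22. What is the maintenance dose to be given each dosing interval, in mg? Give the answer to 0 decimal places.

780 mg

k = ln2 / t½ = 0.693147 / 42.1 = 0.01646 h⁻¹
CL = k × Vd = 0.01646 × 172 = 2.831 L/h
At steady state, F × (Dose/τ) = Css × CL.
Dose = Css × CL × τ / F = 14.1 × 2.831 × 4.30 / 0.22 = 780.2 mg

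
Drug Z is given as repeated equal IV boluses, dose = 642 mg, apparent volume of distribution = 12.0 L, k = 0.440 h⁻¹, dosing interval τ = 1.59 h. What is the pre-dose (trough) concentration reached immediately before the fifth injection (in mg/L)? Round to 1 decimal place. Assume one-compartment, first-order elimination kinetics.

49.6 mg/L

C₀ per dose = Dose / Vd = 642 / 12.0 = 53.50 mg/L
Fraction remaining after one interval: r = e^(−kτ) = e^(−0.4400 × 1.59) = 0.4968
Before dose 5, 4 doses have been given (aged 1τ, 2τ, 3τ, 4τ).
C_trough = C₀ × (r + r² + … + r^4) = C₀ × r(1−r^4)/(1−r)
        = 53.50 × 0.4968 × (1 − 0.06092) / (1 − 0.4968) = 49.60 mg/L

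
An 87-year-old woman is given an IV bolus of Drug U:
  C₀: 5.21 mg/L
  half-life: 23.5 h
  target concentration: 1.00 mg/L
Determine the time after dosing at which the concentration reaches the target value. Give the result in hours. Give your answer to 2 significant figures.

k = ln2 / t½ = 0.693147 / 23.5 = 0.02950 h⁻¹
t = ln(C₀ / C) / k = ln(5.210 / 1.00) / 0.02950
  = ln(5.210) / 0.02950 = 1.651 / 0.02950 = 55.97 h

56 h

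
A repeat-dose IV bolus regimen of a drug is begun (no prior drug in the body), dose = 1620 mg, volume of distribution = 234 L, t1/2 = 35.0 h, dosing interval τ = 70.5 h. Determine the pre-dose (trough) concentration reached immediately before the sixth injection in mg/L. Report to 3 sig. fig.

2.28 mg/L

C₀ per dose = Dose / Vd = 1620 / 234 = 6.923 mg/L
k = ln2 / t½ = 0.693147 / 35.0 = 0.01980 h⁻¹
Fraction remaining after one interval: r = e^(−kτ) = e^(−0.01980 × 70.5) = 0.2476
Before dose 6, 5 doses have been given (aged 1τ, 2τ, 3τ, 4τ, 5τ).
C_trough = C₀ × (r + r² + … + r^5) = C₀ × r(1−r^5)/(1−r)
        = 6.923 × 0.2476 × (1 − 0.0009306) / (1 − 0.2476) = 2.276 mg/L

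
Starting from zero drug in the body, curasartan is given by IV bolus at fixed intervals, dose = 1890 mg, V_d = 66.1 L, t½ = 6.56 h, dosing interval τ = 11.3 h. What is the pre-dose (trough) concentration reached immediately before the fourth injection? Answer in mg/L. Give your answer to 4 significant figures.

12.08 mg/L

C₀ per dose = Dose / Vd = 1890 / 66.1 = 28.59 mg/L
k = ln2 / t½ = 0.693147 / 6.56 = 0.1057 h⁻¹
Fraction remaining after one interval: r = e^(−kτ) = e^(−0.1057 × 11.3) = 0.3029
Before dose 4, 3 doses have been given (aged 1τ, 2τ, 3τ).
C_trough = C₀ × (r + r² + … + r^3) = C₀ × r(1−r^3)/(1−r)
        = 28.59 × 0.3029 × (1 − 0.02779) / (1 − 0.3029) = 12.08 mg/L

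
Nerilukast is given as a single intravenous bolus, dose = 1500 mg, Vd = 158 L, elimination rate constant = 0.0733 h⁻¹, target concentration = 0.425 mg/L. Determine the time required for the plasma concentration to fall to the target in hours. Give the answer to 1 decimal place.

C₀ = Dose / Vd = 1500 / 158 = 9.494 mg/L
t = ln(C₀ / C) / k = ln(9.494 / 0.425) / 0.07330
  = ln(22.34) / 0.07330 = 3.106 / 0.07330 = 42.37 h

42.4 h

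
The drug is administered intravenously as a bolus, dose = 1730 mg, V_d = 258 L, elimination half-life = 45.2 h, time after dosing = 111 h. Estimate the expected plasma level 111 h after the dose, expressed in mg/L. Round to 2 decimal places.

1.22 mg/L

C₀ = Dose / Vd = 1730 / 258 = 6.705 mg/L
k = ln2 / t½ = 0.693147 / 45.2 = 0.01534 h⁻¹
C = C₀ · e^(−k·t) = 6.705 × e^(−0.01534 × 111)
  = 6.705 × 0.1822 = 1.222 mg/L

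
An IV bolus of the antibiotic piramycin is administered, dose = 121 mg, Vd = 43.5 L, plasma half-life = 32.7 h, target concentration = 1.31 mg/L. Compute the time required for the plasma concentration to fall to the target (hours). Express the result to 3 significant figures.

35.5 h

C₀ = Dose / Vd = 121.0 / 43.5 = 2.782 mg/L
k = ln2 / t½ = 0.693147 / 32.7 = 0.02120 h⁻¹
t = ln(C₀ / C) / k = ln(2.782 / 1.31) / 0.02120
  = ln(2.124) / 0.02120 = 0.7533 / 0.02120 = 35.53 h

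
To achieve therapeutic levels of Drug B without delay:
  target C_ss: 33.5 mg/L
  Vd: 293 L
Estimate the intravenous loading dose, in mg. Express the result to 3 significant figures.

9820 mg

LD = Css × Vd = 33.5 × 293 = 9816 mg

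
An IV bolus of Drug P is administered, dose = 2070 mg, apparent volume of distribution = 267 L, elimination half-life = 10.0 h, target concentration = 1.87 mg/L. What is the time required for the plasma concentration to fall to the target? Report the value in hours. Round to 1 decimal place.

20.5 h

C₀ = Dose / Vd = 2070 / 267 = 7.753 mg/L
k = ln2 / t½ = 0.693147 / 10.0 = 0.06931 h⁻¹
t = ln(C₀ / C) / k = ln(7.753 / 1.87) / 0.06931
  = ln(4.146) / 0.06931 = 1.422 / 0.06931 = 20.52 h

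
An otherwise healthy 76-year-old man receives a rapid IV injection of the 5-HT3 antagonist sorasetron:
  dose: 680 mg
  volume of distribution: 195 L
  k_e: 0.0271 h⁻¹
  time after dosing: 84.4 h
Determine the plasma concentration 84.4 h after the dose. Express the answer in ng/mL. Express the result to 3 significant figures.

354 ng/mL

C₀ = Dose / Vd = 680.0 / 195 = 3.487 mg/L
C = C₀ · e^(−k·t) = 3.487 × e^(−0.02710 × 84.4)
  = 3.487 × 0.1015 = 0.3539 mg/L
Convert: 0.3539 mg/L × 1000 = 353.9 ng/mL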